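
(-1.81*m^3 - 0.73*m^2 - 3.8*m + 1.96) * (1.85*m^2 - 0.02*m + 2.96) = -3.3485*m^5 - 1.3143*m^4 - 12.373*m^3 + 1.5412*m^2 - 11.2872*m + 5.8016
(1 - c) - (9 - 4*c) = 3*c - 8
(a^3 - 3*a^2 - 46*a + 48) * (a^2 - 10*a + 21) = a^5 - 13*a^4 + 5*a^3 + 445*a^2 - 1446*a + 1008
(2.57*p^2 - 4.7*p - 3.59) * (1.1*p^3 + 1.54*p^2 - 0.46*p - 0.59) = 2.827*p^5 - 1.2122*p^4 - 12.3692*p^3 - 4.8829*p^2 + 4.4244*p + 2.1181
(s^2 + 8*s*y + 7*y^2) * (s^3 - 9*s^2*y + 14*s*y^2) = s^5 - s^4*y - 51*s^3*y^2 + 49*s^2*y^3 + 98*s*y^4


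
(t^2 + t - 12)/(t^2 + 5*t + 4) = (t - 3)/(t + 1)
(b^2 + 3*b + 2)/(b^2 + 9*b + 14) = (b + 1)/(b + 7)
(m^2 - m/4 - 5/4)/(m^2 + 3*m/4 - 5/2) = (m + 1)/(m + 2)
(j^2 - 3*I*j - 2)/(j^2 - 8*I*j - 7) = (j - 2*I)/(j - 7*I)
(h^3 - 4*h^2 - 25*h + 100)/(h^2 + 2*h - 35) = (h^2 + h - 20)/(h + 7)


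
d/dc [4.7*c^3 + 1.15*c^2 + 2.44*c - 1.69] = 14.1*c^2 + 2.3*c + 2.44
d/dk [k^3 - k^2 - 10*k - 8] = 3*k^2 - 2*k - 10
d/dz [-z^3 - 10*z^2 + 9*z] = -3*z^2 - 20*z + 9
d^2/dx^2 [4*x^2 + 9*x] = 8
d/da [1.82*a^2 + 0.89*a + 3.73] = 3.64*a + 0.89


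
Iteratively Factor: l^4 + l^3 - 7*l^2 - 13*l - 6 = (l + 2)*(l^3 - l^2 - 5*l - 3) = (l + 1)*(l + 2)*(l^2 - 2*l - 3) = (l - 3)*(l + 1)*(l + 2)*(l + 1)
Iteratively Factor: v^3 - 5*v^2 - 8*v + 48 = (v - 4)*(v^2 - v - 12) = (v - 4)^2*(v + 3)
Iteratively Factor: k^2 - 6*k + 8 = (k - 4)*(k - 2)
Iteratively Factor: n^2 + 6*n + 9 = (n + 3)*(n + 3)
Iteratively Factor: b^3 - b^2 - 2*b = (b - 2)*(b^2 + b) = (b - 2)*(b + 1)*(b)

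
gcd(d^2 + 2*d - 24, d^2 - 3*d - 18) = 1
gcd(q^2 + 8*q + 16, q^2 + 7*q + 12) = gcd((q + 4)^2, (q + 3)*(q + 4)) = q + 4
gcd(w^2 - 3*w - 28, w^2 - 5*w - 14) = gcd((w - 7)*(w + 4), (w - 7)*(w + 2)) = w - 7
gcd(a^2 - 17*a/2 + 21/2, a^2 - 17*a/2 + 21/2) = a^2 - 17*a/2 + 21/2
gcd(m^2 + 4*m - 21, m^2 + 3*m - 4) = 1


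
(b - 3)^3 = b^3 - 9*b^2 + 27*b - 27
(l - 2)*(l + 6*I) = l^2 - 2*l + 6*I*l - 12*I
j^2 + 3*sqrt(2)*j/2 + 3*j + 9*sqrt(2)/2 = (j + 3)*(j + 3*sqrt(2)/2)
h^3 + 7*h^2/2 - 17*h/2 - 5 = (h - 2)*(h + 1/2)*(h + 5)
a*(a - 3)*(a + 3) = a^3 - 9*a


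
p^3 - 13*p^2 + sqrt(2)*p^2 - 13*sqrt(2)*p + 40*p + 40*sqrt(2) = (p - 8)*(p - 5)*(p + sqrt(2))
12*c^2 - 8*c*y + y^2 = (-6*c + y)*(-2*c + y)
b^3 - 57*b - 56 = (b - 8)*(b + 1)*(b + 7)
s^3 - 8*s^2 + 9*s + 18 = (s - 6)*(s - 3)*(s + 1)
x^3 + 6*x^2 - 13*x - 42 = (x - 3)*(x + 2)*(x + 7)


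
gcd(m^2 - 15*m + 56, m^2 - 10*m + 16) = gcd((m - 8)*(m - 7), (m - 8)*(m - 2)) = m - 8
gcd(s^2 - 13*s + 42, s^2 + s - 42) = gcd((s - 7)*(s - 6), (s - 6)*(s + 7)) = s - 6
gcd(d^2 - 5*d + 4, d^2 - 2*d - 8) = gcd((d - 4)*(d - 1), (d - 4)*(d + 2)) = d - 4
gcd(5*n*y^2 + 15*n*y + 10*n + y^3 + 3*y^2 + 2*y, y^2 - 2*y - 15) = 1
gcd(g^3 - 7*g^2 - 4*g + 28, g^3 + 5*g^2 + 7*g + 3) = 1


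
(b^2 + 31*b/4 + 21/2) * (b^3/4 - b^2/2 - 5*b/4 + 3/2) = b^5/4 + 23*b^4/16 - 5*b^3/2 - 215*b^2/16 - 3*b/2 + 63/4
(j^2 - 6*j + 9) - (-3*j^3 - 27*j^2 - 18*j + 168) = 3*j^3 + 28*j^2 + 12*j - 159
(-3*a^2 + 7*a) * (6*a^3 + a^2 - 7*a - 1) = -18*a^5 + 39*a^4 + 28*a^3 - 46*a^2 - 7*a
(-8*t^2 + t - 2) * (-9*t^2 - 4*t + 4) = 72*t^4 + 23*t^3 - 18*t^2 + 12*t - 8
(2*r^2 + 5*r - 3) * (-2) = -4*r^2 - 10*r + 6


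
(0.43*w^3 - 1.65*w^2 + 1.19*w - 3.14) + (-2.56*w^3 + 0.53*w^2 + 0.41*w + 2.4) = -2.13*w^3 - 1.12*w^2 + 1.6*w - 0.74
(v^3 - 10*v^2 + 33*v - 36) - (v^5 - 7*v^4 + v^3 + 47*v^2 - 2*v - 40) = -v^5 + 7*v^4 - 57*v^2 + 35*v + 4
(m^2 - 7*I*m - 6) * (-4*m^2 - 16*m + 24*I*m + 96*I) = -4*m^4 - 16*m^3 + 52*I*m^3 + 192*m^2 + 208*I*m^2 + 768*m - 144*I*m - 576*I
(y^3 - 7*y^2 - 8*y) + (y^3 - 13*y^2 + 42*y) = 2*y^3 - 20*y^2 + 34*y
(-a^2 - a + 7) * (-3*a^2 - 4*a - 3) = 3*a^4 + 7*a^3 - 14*a^2 - 25*a - 21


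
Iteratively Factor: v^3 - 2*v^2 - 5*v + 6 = (v - 3)*(v^2 + v - 2) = (v - 3)*(v + 2)*(v - 1)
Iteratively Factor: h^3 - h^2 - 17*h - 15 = (h + 3)*(h^2 - 4*h - 5) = (h - 5)*(h + 3)*(h + 1)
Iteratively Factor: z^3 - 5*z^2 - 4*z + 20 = (z - 5)*(z^2 - 4) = (z - 5)*(z + 2)*(z - 2)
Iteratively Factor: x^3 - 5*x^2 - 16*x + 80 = (x + 4)*(x^2 - 9*x + 20) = (x - 5)*(x + 4)*(x - 4)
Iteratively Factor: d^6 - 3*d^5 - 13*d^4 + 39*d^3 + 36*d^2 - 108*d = (d + 3)*(d^5 - 6*d^4 + 5*d^3 + 24*d^2 - 36*d) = d*(d + 3)*(d^4 - 6*d^3 + 5*d^2 + 24*d - 36) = d*(d - 3)*(d + 3)*(d^3 - 3*d^2 - 4*d + 12) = d*(d - 3)*(d + 2)*(d + 3)*(d^2 - 5*d + 6) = d*(d - 3)^2*(d + 2)*(d + 3)*(d - 2)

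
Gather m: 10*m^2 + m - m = 10*m^2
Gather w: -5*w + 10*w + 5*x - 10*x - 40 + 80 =5*w - 5*x + 40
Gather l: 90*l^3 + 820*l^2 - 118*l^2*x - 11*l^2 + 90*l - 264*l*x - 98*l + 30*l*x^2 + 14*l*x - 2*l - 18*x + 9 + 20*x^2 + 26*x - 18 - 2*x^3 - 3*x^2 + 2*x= 90*l^3 + l^2*(809 - 118*x) + l*(30*x^2 - 250*x - 10) - 2*x^3 + 17*x^2 + 10*x - 9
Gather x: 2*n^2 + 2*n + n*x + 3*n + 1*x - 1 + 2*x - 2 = 2*n^2 + 5*n + x*(n + 3) - 3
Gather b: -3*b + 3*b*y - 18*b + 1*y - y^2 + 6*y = b*(3*y - 21) - y^2 + 7*y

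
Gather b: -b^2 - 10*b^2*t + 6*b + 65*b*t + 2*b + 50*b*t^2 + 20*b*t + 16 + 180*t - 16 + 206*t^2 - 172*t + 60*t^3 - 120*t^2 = b^2*(-10*t - 1) + b*(50*t^2 + 85*t + 8) + 60*t^3 + 86*t^2 + 8*t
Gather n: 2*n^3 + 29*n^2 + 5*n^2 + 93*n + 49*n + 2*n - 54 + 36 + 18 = 2*n^3 + 34*n^2 + 144*n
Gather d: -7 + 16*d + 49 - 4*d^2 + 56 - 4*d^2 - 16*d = 98 - 8*d^2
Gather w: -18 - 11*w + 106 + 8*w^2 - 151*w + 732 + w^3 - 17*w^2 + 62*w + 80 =w^3 - 9*w^2 - 100*w + 900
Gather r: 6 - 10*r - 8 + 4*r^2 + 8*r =4*r^2 - 2*r - 2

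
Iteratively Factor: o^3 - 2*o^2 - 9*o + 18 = (o - 3)*(o^2 + o - 6) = (o - 3)*(o - 2)*(o + 3)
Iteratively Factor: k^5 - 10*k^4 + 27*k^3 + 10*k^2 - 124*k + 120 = (k - 3)*(k^4 - 7*k^3 + 6*k^2 + 28*k - 40) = (k - 3)*(k + 2)*(k^3 - 9*k^2 + 24*k - 20) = (k - 3)*(k - 2)*(k + 2)*(k^2 - 7*k + 10) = (k - 3)*(k - 2)^2*(k + 2)*(k - 5)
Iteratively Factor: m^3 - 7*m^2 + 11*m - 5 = (m - 1)*(m^2 - 6*m + 5) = (m - 5)*(m - 1)*(m - 1)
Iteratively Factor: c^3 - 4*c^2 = (c)*(c^2 - 4*c) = c^2*(c - 4)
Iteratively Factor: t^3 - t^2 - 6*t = (t - 3)*(t^2 + 2*t) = (t - 3)*(t + 2)*(t)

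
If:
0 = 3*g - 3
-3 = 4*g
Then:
No Solution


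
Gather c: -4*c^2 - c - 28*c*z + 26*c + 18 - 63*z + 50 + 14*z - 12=-4*c^2 + c*(25 - 28*z) - 49*z + 56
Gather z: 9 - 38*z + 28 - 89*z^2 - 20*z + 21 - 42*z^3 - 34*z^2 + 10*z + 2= -42*z^3 - 123*z^2 - 48*z + 60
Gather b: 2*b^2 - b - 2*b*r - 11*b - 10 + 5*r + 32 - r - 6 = 2*b^2 + b*(-2*r - 12) + 4*r + 16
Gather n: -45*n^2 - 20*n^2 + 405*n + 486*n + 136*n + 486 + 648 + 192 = -65*n^2 + 1027*n + 1326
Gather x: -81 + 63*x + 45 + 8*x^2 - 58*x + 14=8*x^2 + 5*x - 22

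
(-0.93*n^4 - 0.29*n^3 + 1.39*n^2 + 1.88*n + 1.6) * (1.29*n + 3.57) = -1.1997*n^5 - 3.6942*n^4 + 0.7578*n^3 + 7.3875*n^2 + 8.7756*n + 5.712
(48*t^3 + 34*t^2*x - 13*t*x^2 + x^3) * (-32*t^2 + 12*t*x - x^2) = -1536*t^5 - 512*t^4*x + 776*t^3*x^2 - 222*t^2*x^3 + 25*t*x^4 - x^5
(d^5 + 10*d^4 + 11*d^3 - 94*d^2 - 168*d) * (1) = d^5 + 10*d^4 + 11*d^3 - 94*d^2 - 168*d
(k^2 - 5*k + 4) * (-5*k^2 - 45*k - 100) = -5*k^4 - 20*k^3 + 105*k^2 + 320*k - 400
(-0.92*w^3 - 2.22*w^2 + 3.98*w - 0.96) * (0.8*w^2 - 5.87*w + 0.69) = -0.736*w^5 + 3.6244*w^4 + 15.5806*w^3 - 25.6624*w^2 + 8.3814*w - 0.6624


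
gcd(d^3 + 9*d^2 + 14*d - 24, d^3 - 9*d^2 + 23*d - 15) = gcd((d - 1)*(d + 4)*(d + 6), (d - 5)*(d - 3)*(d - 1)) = d - 1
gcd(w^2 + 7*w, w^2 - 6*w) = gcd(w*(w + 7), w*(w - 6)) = w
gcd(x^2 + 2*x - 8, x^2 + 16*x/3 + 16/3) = x + 4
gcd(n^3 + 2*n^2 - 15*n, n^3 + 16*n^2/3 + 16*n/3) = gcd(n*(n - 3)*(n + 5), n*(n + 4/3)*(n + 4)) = n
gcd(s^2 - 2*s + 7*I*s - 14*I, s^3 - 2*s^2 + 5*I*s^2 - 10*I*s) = s - 2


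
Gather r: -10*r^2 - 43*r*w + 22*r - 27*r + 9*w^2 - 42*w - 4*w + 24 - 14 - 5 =-10*r^2 + r*(-43*w - 5) + 9*w^2 - 46*w + 5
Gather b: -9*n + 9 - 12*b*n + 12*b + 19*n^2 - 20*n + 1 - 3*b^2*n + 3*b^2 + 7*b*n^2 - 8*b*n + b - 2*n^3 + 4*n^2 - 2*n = b^2*(3 - 3*n) + b*(7*n^2 - 20*n + 13) - 2*n^3 + 23*n^2 - 31*n + 10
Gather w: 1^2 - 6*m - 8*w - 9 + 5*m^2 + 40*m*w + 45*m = 5*m^2 + 39*m + w*(40*m - 8) - 8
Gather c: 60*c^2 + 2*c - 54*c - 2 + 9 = 60*c^2 - 52*c + 7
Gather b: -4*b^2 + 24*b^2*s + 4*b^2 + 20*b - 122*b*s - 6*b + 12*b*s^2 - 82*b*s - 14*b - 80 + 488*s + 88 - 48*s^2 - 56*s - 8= 24*b^2*s + b*(12*s^2 - 204*s) - 48*s^2 + 432*s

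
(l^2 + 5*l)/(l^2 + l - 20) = l/(l - 4)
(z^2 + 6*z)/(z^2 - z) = (z + 6)/(z - 1)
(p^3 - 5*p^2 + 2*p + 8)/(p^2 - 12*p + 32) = (p^2 - p - 2)/(p - 8)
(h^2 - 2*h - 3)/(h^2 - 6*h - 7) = (h - 3)/(h - 7)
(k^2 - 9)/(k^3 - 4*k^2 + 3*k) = (k + 3)/(k*(k - 1))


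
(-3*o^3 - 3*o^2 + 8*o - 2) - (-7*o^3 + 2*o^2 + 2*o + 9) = 4*o^3 - 5*o^2 + 6*o - 11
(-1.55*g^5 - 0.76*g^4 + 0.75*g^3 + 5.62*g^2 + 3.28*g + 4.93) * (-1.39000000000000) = 2.1545*g^5 + 1.0564*g^4 - 1.0425*g^3 - 7.8118*g^2 - 4.5592*g - 6.8527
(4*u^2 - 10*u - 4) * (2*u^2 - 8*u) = 8*u^4 - 52*u^3 + 72*u^2 + 32*u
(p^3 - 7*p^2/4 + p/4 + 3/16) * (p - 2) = p^4 - 15*p^3/4 + 15*p^2/4 - 5*p/16 - 3/8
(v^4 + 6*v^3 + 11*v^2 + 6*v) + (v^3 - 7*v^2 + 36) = v^4 + 7*v^3 + 4*v^2 + 6*v + 36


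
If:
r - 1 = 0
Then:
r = 1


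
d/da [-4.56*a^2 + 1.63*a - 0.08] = 1.63 - 9.12*a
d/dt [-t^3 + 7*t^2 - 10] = t*(14 - 3*t)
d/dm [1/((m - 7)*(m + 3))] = 2*(2 - m)/(m^4 - 8*m^3 - 26*m^2 + 168*m + 441)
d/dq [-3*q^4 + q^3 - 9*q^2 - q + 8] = -12*q^3 + 3*q^2 - 18*q - 1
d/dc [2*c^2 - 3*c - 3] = 4*c - 3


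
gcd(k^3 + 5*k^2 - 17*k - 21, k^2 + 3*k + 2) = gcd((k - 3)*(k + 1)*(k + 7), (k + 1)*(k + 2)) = k + 1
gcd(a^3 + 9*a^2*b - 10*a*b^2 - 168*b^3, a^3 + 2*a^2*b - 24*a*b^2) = a^2 + 2*a*b - 24*b^2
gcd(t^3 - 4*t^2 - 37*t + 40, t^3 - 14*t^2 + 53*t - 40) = t^2 - 9*t + 8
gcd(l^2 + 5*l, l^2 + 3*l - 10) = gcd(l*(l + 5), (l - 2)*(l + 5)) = l + 5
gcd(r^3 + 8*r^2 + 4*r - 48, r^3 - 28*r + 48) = r^2 + 4*r - 12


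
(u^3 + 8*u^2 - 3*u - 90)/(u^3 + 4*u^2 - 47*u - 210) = (u - 3)/(u - 7)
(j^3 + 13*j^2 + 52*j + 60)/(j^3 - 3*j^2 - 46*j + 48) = (j^2 + 7*j + 10)/(j^2 - 9*j + 8)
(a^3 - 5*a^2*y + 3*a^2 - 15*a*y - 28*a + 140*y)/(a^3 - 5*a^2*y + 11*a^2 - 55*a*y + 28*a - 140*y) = (a - 4)/(a + 4)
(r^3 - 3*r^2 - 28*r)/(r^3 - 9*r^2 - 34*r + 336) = r*(r + 4)/(r^2 - 2*r - 48)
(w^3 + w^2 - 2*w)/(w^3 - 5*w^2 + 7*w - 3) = w*(w + 2)/(w^2 - 4*w + 3)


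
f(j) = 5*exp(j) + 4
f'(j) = 5*exp(j)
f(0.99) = 17.46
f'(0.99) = 13.46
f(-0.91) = 6.01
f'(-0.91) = 2.01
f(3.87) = 243.71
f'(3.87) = 239.71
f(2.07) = 43.62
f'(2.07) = 39.62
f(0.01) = 9.05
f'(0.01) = 5.05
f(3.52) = 172.92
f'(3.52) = 168.92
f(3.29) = 138.21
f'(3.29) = 134.21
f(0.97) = 17.19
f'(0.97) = 13.19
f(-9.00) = 4.00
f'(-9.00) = 0.00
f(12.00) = 813777.96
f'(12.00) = 813773.96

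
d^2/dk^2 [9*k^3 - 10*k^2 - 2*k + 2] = 54*k - 20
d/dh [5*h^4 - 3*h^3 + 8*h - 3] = 20*h^3 - 9*h^2 + 8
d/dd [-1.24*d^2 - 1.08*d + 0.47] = -2.48*d - 1.08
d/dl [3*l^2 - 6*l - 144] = 6*l - 6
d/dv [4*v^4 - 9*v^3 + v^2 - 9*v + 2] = 16*v^3 - 27*v^2 + 2*v - 9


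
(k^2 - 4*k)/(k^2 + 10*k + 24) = k*(k - 4)/(k^2 + 10*k + 24)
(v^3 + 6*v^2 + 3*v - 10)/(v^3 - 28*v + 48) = (v^3 + 6*v^2 + 3*v - 10)/(v^3 - 28*v + 48)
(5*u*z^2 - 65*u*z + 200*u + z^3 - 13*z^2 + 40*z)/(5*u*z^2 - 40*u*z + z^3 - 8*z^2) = (z - 5)/z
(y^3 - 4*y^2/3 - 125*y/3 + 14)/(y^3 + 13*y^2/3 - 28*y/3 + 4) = (3*y^2 - 22*y + 7)/(3*y^2 - 5*y + 2)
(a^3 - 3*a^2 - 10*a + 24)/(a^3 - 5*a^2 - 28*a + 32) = (a^3 - 3*a^2 - 10*a + 24)/(a^3 - 5*a^2 - 28*a + 32)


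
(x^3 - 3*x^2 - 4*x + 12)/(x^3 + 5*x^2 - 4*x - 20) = (x - 3)/(x + 5)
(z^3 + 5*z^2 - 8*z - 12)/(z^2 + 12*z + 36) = (z^2 - z - 2)/(z + 6)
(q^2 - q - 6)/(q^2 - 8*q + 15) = (q + 2)/(q - 5)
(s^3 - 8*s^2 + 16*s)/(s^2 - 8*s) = (s^2 - 8*s + 16)/(s - 8)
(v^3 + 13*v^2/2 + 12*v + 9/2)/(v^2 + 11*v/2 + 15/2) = (2*v^2 + 7*v + 3)/(2*v + 5)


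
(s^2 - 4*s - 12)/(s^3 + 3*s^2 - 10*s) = (s^2 - 4*s - 12)/(s*(s^2 + 3*s - 10))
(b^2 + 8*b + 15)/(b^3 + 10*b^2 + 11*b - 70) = (b + 3)/(b^2 + 5*b - 14)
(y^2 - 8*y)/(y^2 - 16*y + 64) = y/(y - 8)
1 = 1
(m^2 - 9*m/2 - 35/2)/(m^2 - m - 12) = (-m^2 + 9*m/2 + 35/2)/(-m^2 + m + 12)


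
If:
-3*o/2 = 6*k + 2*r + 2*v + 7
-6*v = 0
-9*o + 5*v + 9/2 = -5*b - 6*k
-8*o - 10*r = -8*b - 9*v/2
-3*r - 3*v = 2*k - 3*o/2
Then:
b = 333/104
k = -417/208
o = 49/52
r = 47/26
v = 0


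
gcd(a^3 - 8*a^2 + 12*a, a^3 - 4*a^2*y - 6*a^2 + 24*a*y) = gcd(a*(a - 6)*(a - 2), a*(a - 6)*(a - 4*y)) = a^2 - 6*a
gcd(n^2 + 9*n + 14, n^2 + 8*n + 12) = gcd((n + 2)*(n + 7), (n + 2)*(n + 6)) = n + 2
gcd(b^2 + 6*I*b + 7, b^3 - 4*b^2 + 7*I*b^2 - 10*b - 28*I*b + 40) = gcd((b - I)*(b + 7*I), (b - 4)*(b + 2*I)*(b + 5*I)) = 1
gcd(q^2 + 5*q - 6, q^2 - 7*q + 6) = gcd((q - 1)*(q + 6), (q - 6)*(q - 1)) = q - 1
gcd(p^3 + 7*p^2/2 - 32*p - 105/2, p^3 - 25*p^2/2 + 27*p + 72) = p + 3/2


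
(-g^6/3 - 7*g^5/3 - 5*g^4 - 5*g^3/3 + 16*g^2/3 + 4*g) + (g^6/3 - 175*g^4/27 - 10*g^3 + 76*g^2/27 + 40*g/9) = -7*g^5/3 - 310*g^4/27 - 35*g^3/3 + 220*g^2/27 + 76*g/9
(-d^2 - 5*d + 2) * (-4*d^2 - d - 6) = 4*d^4 + 21*d^3 + 3*d^2 + 28*d - 12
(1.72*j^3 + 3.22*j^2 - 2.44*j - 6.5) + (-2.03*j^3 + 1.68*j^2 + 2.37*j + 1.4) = -0.31*j^3 + 4.9*j^2 - 0.0699999999999998*j - 5.1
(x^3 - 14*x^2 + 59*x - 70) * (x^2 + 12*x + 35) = x^5 - 2*x^4 - 74*x^3 + 148*x^2 + 1225*x - 2450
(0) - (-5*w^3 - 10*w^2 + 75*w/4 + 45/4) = 5*w^3 + 10*w^2 - 75*w/4 - 45/4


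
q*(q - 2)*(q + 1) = q^3 - q^2 - 2*q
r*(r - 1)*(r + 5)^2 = r^4 + 9*r^3 + 15*r^2 - 25*r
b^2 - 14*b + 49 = (b - 7)^2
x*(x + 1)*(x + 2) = x^3 + 3*x^2 + 2*x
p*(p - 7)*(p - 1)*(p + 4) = p^4 - 4*p^3 - 25*p^2 + 28*p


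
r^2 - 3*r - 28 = (r - 7)*(r + 4)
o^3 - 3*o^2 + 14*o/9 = o*(o - 7/3)*(o - 2/3)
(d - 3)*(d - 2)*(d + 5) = d^3 - 19*d + 30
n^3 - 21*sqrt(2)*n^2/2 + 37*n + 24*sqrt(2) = (n - 8*sqrt(2))*(n - 3*sqrt(2))*(n + sqrt(2)/2)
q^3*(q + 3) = q^4 + 3*q^3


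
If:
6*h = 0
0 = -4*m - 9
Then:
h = 0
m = -9/4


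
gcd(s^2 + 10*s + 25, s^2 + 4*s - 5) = s + 5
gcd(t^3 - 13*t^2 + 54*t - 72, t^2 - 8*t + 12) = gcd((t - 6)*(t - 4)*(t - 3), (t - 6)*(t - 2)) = t - 6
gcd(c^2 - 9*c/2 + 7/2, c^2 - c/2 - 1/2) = c - 1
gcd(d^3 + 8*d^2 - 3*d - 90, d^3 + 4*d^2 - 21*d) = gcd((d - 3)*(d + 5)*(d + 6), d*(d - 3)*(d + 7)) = d - 3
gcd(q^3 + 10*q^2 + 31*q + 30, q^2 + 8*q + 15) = q^2 + 8*q + 15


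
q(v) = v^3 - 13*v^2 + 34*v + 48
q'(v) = 3*v^2 - 26*v + 34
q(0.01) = 48.34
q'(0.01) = 33.74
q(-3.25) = -234.14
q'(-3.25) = 150.19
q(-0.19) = 41.06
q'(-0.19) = 39.05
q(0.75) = 66.61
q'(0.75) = 16.19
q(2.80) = 63.23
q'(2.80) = -15.28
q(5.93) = 1.00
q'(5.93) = -14.69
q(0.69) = 65.60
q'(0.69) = 17.49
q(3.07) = 58.79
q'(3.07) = -17.55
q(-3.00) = -198.00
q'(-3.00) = 139.00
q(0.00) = 48.00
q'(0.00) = 34.00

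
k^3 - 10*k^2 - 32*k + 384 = (k - 8)^2*(k + 6)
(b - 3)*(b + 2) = b^2 - b - 6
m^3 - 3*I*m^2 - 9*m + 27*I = (m - 3)*(m + 3)*(m - 3*I)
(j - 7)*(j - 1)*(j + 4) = j^3 - 4*j^2 - 25*j + 28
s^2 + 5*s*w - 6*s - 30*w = (s - 6)*(s + 5*w)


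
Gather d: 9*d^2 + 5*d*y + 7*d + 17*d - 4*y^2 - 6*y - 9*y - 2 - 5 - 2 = 9*d^2 + d*(5*y + 24) - 4*y^2 - 15*y - 9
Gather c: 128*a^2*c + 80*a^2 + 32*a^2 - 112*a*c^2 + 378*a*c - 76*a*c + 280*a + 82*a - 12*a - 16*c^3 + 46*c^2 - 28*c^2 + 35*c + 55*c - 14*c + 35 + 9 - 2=112*a^2 + 350*a - 16*c^3 + c^2*(18 - 112*a) + c*(128*a^2 + 302*a + 76) + 42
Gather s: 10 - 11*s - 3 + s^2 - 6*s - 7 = s^2 - 17*s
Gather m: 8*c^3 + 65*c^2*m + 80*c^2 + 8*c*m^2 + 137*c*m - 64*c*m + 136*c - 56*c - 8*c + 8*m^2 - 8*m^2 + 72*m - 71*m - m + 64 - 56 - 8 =8*c^3 + 80*c^2 + 8*c*m^2 + 72*c + m*(65*c^2 + 73*c)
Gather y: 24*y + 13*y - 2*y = 35*y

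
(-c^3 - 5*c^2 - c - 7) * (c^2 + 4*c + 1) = -c^5 - 9*c^4 - 22*c^3 - 16*c^2 - 29*c - 7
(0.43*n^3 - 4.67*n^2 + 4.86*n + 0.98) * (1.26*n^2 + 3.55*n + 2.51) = 0.5418*n^5 - 4.3577*n^4 - 9.3756*n^3 + 6.7661*n^2 + 15.6776*n + 2.4598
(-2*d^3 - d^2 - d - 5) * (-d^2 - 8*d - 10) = 2*d^5 + 17*d^4 + 29*d^3 + 23*d^2 + 50*d + 50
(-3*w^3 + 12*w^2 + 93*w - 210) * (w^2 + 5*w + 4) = -3*w^5 - 3*w^4 + 141*w^3 + 303*w^2 - 678*w - 840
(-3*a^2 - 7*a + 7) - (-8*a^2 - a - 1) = 5*a^2 - 6*a + 8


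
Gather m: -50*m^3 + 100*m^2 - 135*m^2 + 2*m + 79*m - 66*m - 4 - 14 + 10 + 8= -50*m^3 - 35*m^2 + 15*m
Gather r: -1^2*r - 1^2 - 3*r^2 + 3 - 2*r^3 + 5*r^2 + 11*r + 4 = -2*r^3 + 2*r^2 + 10*r + 6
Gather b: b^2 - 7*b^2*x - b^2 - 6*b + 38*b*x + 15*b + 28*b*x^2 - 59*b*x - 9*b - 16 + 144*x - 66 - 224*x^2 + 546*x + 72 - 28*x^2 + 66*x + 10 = -7*b^2*x + b*(28*x^2 - 21*x) - 252*x^2 + 756*x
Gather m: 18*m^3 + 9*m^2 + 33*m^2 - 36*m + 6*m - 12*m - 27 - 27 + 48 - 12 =18*m^3 + 42*m^2 - 42*m - 18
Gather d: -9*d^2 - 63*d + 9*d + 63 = -9*d^2 - 54*d + 63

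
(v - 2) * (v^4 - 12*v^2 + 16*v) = v^5 - 2*v^4 - 12*v^3 + 40*v^2 - 32*v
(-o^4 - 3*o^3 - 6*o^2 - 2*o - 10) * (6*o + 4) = -6*o^5 - 22*o^4 - 48*o^3 - 36*o^2 - 68*o - 40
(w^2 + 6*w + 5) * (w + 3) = w^3 + 9*w^2 + 23*w + 15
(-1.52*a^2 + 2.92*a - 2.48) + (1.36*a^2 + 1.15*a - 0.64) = -0.16*a^2 + 4.07*a - 3.12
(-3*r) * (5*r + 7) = -15*r^2 - 21*r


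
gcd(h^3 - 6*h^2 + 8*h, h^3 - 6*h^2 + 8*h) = h^3 - 6*h^2 + 8*h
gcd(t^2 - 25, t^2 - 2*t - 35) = t + 5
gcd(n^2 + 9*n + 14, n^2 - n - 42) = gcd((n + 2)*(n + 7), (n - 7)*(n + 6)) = 1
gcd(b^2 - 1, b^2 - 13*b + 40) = 1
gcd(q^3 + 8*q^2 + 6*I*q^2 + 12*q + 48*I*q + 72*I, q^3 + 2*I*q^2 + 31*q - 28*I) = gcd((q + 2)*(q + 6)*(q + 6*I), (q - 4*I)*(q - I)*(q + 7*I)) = 1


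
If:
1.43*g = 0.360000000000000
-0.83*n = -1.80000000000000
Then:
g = 0.25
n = 2.17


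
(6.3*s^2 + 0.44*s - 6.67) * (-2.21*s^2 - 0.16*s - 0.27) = -13.923*s^4 - 1.9804*s^3 + 12.9693*s^2 + 0.9484*s + 1.8009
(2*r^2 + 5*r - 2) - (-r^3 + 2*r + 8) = r^3 + 2*r^2 + 3*r - 10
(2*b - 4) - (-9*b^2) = 9*b^2 + 2*b - 4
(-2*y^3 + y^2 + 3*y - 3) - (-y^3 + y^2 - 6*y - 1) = -y^3 + 9*y - 2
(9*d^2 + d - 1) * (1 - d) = -9*d^3 + 8*d^2 + 2*d - 1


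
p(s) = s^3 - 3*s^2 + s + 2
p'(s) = 3*s^2 - 6*s + 1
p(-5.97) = -323.67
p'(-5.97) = 143.74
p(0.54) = 1.82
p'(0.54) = -1.37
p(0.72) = 1.54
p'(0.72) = -1.76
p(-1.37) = -7.57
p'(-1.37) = 14.85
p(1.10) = 0.80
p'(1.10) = -1.97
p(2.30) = 0.60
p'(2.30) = 3.07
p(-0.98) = -2.80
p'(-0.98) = 9.76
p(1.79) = -0.09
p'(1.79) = -0.13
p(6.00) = 116.00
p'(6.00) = 73.00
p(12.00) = 1310.00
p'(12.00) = 361.00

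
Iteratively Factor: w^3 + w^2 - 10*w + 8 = (w + 4)*(w^2 - 3*w + 2) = (w - 2)*(w + 4)*(w - 1)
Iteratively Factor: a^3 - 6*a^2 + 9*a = (a)*(a^2 - 6*a + 9) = a*(a - 3)*(a - 3)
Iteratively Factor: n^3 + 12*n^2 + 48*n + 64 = (n + 4)*(n^2 + 8*n + 16) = (n + 4)^2*(n + 4)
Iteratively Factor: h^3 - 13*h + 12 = (h - 3)*(h^2 + 3*h - 4) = (h - 3)*(h - 1)*(h + 4)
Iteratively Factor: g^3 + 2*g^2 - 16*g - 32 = (g + 4)*(g^2 - 2*g - 8) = (g + 2)*(g + 4)*(g - 4)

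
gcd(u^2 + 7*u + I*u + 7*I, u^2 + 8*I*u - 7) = u + I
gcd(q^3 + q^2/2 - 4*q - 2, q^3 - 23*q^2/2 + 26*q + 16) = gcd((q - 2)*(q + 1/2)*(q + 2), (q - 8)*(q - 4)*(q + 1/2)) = q + 1/2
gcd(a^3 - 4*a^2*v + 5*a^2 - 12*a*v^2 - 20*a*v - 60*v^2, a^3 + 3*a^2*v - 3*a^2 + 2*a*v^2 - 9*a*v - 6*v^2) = a + 2*v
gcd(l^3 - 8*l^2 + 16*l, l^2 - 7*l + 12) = l - 4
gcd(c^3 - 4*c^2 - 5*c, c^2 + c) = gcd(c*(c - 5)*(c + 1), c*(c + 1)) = c^2 + c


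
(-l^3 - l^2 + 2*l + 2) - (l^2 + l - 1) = -l^3 - 2*l^2 + l + 3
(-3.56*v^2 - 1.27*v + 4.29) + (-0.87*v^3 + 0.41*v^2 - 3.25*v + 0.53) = -0.87*v^3 - 3.15*v^2 - 4.52*v + 4.82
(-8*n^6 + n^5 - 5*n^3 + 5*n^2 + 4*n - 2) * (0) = 0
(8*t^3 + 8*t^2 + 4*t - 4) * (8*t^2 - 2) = 64*t^5 + 64*t^4 + 16*t^3 - 48*t^2 - 8*t + 8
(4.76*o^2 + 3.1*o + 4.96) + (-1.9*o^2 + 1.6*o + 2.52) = 2.86*o^2 + 4.7*o + 7.48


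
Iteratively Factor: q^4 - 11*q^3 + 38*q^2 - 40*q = (q)*(q^3 - 11*q^2 + 38*q - 40) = q*(q - 2)*(q^2 - 9*q + 20) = q*(q - 4)*(q - 2)*(q - 5)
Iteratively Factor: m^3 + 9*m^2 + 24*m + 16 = (m + 4)*(m^2 + 5*m + 4) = (m + 1)*(m + 4)*(m + 4)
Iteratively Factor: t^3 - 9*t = (t - 3)*(t^2 + 3*t) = (t - 3)*(t + 3)*(t)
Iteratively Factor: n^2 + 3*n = (n)*(n + 3)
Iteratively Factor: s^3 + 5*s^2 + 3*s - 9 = (s - 1)*(s^2 + 6*s + 9) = (s - 1)*(s + 3)*(s + 3)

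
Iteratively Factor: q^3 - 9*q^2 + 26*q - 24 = (q - 4)*(q^2 - 5*q + 6) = (q - 4)*(q - 2)*(q - 3)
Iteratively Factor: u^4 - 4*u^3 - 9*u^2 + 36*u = (u + 3)*(u^3 - 7*u^2 + 12*u) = (u - 4)*(u + 3)*(u^2 - 3*u) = u*(u - 4)*(u + 3)*(u - 3)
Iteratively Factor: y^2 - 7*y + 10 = (y - 2)*(y - 5)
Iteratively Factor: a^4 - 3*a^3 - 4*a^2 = (a)*(a^3 - 3*a^2 - 4*a) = a*(a + 1)*(a^2 - 4*a) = a^2*(a + 1)*(a - 4)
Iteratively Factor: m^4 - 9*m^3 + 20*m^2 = (m)*(m^3 - 9*m^2 + 20*m) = m*(m - 4)*(m^2 - 5*m) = m*(m - 5)*(m - 4)*(m)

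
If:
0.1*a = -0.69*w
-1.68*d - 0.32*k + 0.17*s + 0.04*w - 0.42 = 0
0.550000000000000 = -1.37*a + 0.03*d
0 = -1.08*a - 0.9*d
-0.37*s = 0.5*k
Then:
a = -0.39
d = 0.47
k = -2.19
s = 2.97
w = 0.06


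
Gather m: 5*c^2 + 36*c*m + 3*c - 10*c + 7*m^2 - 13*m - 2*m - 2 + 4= 5*c^2 - 7*c + 7*m^2 + m*(36*c - 15) + 2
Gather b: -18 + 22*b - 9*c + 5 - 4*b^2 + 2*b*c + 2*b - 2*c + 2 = -4*b^2 + b*(2*c + 24) - 11*c - 11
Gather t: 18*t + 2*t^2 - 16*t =2*t^2 + 2*t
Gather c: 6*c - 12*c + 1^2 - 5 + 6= 2 - 6*c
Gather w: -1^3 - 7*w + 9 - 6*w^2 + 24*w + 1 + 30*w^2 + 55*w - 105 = 24*w^2 + 72*w - 96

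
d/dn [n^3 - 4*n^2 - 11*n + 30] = 3*n^2 - 8*n - 11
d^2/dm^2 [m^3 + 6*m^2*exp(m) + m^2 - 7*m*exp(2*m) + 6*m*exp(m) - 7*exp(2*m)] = 6*m^2*exp(m) - 28*m*exp(2*m) + 30*m*exp(m) + 6*m - 56*exp(2*m) + 24*exp(m) + 2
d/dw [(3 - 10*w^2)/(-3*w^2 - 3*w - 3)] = (10*w^2 + 26*w + 3)/(3*(w^4 + 2*w^3 + 3*w^2 + 2*w + 1))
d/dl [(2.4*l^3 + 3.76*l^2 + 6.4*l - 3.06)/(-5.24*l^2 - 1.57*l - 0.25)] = (-12.576*l^4 - 7.53599999999999*l^3 + 25.8328*l^2 - 33.9488*l - 6.4042)/(27.4576*l^4 + 16.4536*l^3 + 5.0849*l^2 + 0.785*l + 0.0625)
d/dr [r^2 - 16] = 2*r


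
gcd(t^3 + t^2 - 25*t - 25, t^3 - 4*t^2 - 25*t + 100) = t^2 - 25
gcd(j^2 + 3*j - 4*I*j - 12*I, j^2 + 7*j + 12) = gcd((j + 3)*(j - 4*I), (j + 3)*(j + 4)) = j + 3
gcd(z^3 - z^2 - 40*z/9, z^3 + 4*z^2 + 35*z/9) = z^2 + 5*z/3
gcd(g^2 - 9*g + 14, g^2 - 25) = 1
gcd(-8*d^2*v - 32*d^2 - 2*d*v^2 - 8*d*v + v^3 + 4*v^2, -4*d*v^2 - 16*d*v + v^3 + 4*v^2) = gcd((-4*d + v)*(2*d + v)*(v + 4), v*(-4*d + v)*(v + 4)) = -4*d*v - 16*d + v^2 + 4*v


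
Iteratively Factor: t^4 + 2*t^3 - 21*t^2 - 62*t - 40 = (t - 5)*(t^3 + 7*t^2 + 14*t + 8) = (t - 5)*(t + 4)*(t^2 + 3*t + 2) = (t - 5)*(t + 2)*(t + 4)*(t + 1)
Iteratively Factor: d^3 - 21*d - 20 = (d + 1)*(d^2 - d - 20) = (d + 1)*(d + 4)*(d - 5)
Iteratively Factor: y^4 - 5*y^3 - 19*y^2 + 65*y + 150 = (y + 3)*(y^3 - 8*y^2 + 5*y + 50) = (y + 2)*(y + 3)*(y^2 - 10*y + 25) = (y - 5)*(y + 2)*(y + 3)*(y - 5)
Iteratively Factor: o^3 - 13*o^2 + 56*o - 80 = (o - 4)*(o^2 - 9*o + 20) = (o - 4)^2*(o - 5)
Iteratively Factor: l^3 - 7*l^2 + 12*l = (l - 3)*(l^2 - 4*l) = l*(l - 3)*(l - 4)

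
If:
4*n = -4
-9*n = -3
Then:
No Solution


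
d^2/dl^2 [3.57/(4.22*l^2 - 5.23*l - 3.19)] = (127.151976*l^2 - 157.584084*l - 3.57*(8.44*l - 5.23)*(16.88*l - 10.46) - 96.117252)/(-4.22*l^2 + 5.23*l + 3.19)^3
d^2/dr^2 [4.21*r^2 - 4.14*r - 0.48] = 8.42000000000000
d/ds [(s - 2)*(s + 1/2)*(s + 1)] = 3*s^2 - s - 5/2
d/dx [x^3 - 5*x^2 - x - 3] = 3*x^2 - 10*x - 1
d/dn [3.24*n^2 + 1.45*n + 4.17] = 6.48*n + 1.45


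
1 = 1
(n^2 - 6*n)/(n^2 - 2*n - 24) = n/(n + 4)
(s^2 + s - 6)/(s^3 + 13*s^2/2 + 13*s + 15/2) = 2*(s - 2)/(2*s^2 + 7*s + 5)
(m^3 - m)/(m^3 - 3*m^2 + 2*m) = (m + 1)/(m - 2)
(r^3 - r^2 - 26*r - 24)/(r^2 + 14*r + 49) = (r^3 - r^2 - 26*r - 24)/(r^2 + 14*r + 49)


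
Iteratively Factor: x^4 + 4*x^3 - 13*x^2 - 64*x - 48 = (x - 4)*(x^3 + 8*x^2 + 19*x + 12) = (x - 4)*(x + 4)*(x^2 + 4*x + 3) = (x - 4)*(x + 3)*(x + 4)*(x + 1)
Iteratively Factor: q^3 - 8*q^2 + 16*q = (q - 4)*(q^2 - 4*q) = (q - 4)^2*(q)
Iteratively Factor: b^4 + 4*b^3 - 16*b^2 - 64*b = (b + 4)*(b^3 - 16*b) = b*(b + 4)*(b^2 - 16) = b*(b + 4)^2*(b - 4)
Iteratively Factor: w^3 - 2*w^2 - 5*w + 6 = (w + 2)*(w^2 - 4*w + 3) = (w - 1)*(w + 2)*(w - 3)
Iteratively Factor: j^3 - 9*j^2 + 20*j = (j - 4)*(j^2 - 5*j) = (j - 5)*(j - 4)*(j)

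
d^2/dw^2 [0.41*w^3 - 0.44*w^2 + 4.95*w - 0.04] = 2.46*w - 0.88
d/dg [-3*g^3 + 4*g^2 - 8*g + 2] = -9*g^2 + 8*g - 8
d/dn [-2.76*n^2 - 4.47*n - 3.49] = -5.52*n - 4.47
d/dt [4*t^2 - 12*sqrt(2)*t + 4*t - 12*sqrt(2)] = 8*t - 12*sqrt(2) + 4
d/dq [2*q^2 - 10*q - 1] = 4*q - 10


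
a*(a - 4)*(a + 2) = a^3 - 2*a^2 - 8*a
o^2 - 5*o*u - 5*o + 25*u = (o - 5)*(o - 5*u)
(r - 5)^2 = r^2 - 10*r + 25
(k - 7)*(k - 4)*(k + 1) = k^3 - 10*k^2 + 17*k + 28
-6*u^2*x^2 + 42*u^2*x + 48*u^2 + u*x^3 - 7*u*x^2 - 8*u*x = (-6*u + x)*(x - 8)*(u*x + u)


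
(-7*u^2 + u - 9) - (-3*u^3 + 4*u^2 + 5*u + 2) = 3*u^3 - 11*u^2 - 4*u - 11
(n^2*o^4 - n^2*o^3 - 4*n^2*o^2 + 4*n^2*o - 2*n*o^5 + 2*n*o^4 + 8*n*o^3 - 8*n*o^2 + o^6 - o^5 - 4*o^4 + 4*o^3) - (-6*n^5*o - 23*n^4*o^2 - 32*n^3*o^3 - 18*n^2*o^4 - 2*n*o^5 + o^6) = 6*n^5*o + 23*n^4*o^2 + 32*n^3*o^3 + 19*n^2*o^4 - n^2*o^3 - 4*n^2*o^2 + 4*n^2*o + 2*n*o^4 + 8*n*o^3 - 8*n*o^2 - o^5 - 4*o^4 + 4*o^3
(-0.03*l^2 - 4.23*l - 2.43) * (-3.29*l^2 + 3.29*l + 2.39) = 0.0987*l^4 + 13.818*l^3 - 5.9937*l^2 - 18.1044*l - 5.8077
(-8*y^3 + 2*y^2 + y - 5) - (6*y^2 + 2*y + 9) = -8*y^3 - 4*y^2 - y - 14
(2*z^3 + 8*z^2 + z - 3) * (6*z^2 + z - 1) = 12*z^5 + 50*z^4 + 12*z^3 - 25*z^2 - 4*z + 3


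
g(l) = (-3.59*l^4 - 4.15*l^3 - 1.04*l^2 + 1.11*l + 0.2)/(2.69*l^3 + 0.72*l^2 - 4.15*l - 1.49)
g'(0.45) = 1.22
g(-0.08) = -0.09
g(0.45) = 0.01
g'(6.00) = -1.25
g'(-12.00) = -1.32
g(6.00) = -9.61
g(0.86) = 1.50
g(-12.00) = 15.00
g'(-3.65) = -1.19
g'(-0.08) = -0.71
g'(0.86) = 8.38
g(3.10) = -6.35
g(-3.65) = 4.21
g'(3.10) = -0.80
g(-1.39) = 3.61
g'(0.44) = 1.17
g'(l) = (-8.07*l^2 - 1.44*l + 4.15)*(-3.59*l^4 - 4.15*l^3 - 1.04*l^2 + 1.11*l + 0.2)/(2.69*l^3 + 0.72*l^2 - 4.15*l - 1.49)^2 + (-14.36*l^3 - 12.45*l^2 - 2.08*l + 1.11)/(2.69*l^3 + 0.72*l^2 - 4.15*l - 1.49)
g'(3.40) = -0.94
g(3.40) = -6.61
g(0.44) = 0.00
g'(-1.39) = 10.00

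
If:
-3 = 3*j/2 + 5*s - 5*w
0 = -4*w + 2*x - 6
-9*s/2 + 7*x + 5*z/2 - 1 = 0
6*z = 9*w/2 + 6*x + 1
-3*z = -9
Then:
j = -19552/891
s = 1759/297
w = -2/33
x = 95/33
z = 3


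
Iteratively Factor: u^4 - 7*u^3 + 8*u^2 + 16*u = (u)*(u^3 - 7*u^2 + 8*u + 16) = u*(u + 1)*(u^2 - 8*u + 16) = u*(u - 4)*(u + 1)*(u - 4)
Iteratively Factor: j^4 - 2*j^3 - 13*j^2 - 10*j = (j - 5)*(j^3 + 3*j^2 + 2*j) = (j - 5)*(j + 1)*(j^2 + 2*j) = (j - 5)*(j + 1)*(j + 2)*(j)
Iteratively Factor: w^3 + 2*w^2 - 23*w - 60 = (w + 4)*(w^2 - 2*w - 15) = (w + 3)*(w + 4)*(w - 5)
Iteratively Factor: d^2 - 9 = (d + 3)*(d - 3)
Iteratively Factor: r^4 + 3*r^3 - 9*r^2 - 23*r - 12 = (r + 4)*(r^3 - r^2 - 5*r - 3) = (r + 1)*(r + 4)*(r^2 - 2*r - 3) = (r + 1)^2*(r + 4)*(r - 3)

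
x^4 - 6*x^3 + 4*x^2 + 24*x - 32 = (x - 4)*(x - 2)^2*(x + 2)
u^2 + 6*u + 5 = (u + 1)*(u + 5)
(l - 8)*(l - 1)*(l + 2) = l^3 - 7*l^2 - 10*l + 16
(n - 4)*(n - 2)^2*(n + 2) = n^4 - 6*n^3 + 4*n^2 + 24*n - 32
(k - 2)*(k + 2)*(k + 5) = k^3 + 5*k^2 - 4*k - 20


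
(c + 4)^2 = c^2 + 8*c + 16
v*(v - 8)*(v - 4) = v^3 - 12*v^2 + 32*v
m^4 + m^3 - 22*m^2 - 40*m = m*(m - 5)*(m + 2)*(m + 4)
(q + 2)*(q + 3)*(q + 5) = q^3 + 10*q^2 + 31*q + 30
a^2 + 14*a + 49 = (a + 7)^2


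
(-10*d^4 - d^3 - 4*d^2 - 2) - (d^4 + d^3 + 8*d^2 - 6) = -11*d^4 - 2*d^3 - 12*d^2 + 4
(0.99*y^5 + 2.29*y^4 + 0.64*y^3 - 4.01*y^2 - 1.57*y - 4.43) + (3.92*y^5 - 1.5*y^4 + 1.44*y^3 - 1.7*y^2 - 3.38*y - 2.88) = 4.91*y^5 + 0.79*y^4 + 2.08*y^3 - 5.71*y^2 - 4.95*y - 7.31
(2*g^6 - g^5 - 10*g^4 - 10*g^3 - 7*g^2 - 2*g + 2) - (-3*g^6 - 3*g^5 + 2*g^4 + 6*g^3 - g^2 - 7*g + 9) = 5*g^6 + 2*g^5 - 12*g^4 - 16*g^3 - 6*g^2 + 5*g - 7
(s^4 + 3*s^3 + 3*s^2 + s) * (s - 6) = s^5 - 3*s^4 - 15*s^3 - 17*s^2 - 6*s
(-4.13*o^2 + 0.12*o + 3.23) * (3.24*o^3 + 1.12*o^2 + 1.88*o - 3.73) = -13.3812*o^5 - 4.2368*o^4 + 2.8352*o^3 + 19.2481*o^2 + 5.6248*o - 12.0479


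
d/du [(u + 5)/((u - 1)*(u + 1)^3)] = ((u - 1)*(u + 1) - 3*(u - 1)*(u + 5) - (u + 1)*(u + 5))/((u - 1)^2*(u + 1)^4)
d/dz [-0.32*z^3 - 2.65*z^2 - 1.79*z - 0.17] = -0.96*z^2 - 5.3*z - 1.79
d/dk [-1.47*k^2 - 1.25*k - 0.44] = -2.94*k - 1.25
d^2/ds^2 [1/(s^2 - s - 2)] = 2*(s^2 - s - (2*s - 1)^2 - 2)/(-s^2 + s + 2)^3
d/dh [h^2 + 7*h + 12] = 2*h + 7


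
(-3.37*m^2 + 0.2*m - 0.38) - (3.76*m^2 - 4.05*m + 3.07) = -7.13*m^2 + 4.25*m - 3.45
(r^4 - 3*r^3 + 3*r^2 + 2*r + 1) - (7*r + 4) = r^4 - 3*r^3 + 3*r^2 - 5*r - 3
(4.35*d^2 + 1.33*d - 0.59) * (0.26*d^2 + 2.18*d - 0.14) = 1.131*d^4 + 9.8288*d^3 + 2.137*d^2 - 1.4724*d + 0.0826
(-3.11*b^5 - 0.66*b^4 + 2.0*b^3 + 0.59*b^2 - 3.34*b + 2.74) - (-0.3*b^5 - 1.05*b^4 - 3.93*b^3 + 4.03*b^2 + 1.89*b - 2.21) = -2.81*b^5 + 0.39*b^4 + 5.93*b^3 - 3.44*b^2 - 5.23*b + 4.95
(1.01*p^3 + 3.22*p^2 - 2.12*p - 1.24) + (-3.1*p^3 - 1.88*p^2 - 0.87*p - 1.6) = -2.09*p^3 + 1.34*p^2 - 2.99*p - 2.84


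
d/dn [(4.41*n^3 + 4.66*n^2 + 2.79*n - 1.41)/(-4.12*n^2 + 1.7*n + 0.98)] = (-18.1692*n^4 + 14.994*n^3 + 32.3822*n^2 - 2.4848*n + 5.1312)/(16.9744*n^4 - 14.008*n^3 - 5.1852*n^2 + 3.332*n + 0.9604)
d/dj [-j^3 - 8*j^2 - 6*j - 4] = -3*j^2 - 16*j - 6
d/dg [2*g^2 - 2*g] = 4*g - 2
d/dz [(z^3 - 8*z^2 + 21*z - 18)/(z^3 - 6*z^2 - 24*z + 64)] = 2*(z^2 - 41*z + 114)/(z^4 - 8*z^3 - 48*z^2 + 256*z + 1024)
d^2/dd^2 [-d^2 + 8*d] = -2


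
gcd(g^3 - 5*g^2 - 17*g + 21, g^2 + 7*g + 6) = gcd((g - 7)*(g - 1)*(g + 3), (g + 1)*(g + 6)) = 1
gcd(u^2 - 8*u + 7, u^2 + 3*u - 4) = u - 1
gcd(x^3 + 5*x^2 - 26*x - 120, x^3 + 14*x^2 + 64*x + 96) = x^2 + 10*x + 24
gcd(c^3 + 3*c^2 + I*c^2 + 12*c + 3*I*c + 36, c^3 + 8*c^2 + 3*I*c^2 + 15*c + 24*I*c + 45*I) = c + 3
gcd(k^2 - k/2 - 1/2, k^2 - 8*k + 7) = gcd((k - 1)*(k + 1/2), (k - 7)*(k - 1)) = k - 1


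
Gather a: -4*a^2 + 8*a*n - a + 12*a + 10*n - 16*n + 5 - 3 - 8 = -4*a^2 + a*(8*n + 11) - 6*n - 6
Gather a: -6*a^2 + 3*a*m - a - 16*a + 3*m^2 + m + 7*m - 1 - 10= -6*a^2 + a*(3*m - 17) + 3*m^2 + 8*m - 11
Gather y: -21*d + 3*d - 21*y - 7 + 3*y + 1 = -18*d - 18*y - 6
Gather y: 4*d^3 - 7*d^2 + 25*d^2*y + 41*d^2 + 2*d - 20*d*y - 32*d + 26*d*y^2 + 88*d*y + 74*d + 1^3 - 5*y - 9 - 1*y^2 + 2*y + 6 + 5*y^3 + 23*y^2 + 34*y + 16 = 4*d^3 + 34*d^2 + 44*d + 5*y^3 + y^2*(26*d + 22) + y*(25*d^2 + 68*d + 31) + 14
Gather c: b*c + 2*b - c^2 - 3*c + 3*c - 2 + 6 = b*c + 2*b - c^2 + 4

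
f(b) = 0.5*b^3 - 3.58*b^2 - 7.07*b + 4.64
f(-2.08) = -0.64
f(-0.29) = 6.38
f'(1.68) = -14.87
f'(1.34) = -13.97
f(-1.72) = 3.67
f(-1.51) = 5.43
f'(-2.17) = 15.53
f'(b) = 1.5*b^2 - 7.16*b - 7.07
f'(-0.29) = -4.87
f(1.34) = -10.06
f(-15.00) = -2382.31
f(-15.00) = -2382.31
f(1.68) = -14.97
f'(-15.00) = 437.83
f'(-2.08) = 14.31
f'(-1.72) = 9.68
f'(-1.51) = 7.16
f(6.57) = -54.54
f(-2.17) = -1.99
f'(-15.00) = 437.83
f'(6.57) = 10.64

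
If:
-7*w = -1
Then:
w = 1/7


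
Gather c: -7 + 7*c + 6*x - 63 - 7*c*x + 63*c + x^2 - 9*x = c*(70 - 7*x) + x^2 - 3*x - 70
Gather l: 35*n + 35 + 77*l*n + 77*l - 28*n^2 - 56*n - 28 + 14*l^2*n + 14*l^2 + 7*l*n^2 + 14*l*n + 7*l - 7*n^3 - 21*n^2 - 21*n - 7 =l^2*(14*n + 14) + l*(7*n^2 + 91*n + 84) - 7*n^3 - 49*n^2 - 42*n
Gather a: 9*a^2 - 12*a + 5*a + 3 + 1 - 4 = 9*a^2 - 7*a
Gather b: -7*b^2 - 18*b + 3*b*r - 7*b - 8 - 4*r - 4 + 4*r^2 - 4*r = -7*b^2 + b*(3*r - 25) + 4*r^2 - 8*r - 12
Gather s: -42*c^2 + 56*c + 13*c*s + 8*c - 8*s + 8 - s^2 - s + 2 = -42*c^2 + 64*c - s^2 + s*(13*c - 9) + 10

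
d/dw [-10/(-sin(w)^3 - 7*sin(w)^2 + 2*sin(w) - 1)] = 10*(-3*sin(w)^2 - 14*sin(w) + 2)*cos(w)/(sin(w)^3 + 7*sin(w)^2 - 2*sin(w) + 1)^2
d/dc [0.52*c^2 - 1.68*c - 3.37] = 1.04*c - 1.68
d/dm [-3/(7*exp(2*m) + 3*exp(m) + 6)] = (42*exp(m) + 9)*exp(m)/(7*exp(2*m) + 3*exp(m) + 6)^2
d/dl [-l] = -1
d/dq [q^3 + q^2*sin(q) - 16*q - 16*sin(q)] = q^2*cos(q) + 3*q^2 + 2*q*sin(q) - 16*cos(q) - 16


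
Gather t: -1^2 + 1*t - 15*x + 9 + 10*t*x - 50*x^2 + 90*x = t*(10*x + 1) - 50*x^2 + 75*x + 8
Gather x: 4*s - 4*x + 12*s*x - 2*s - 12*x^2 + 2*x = 2*s - 12*x^2 + x*(12*s - 2)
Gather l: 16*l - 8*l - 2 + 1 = 8*l - 1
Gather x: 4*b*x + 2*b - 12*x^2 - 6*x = 2*b - 12*x^2 + x*(4*b - 6)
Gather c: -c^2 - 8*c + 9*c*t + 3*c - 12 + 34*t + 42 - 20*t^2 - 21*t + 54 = -c^2 + c*(9*t - 5) - 20*t^2 + 13*t + 84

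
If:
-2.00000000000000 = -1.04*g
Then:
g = 1.92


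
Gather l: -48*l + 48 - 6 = 42 - 48*l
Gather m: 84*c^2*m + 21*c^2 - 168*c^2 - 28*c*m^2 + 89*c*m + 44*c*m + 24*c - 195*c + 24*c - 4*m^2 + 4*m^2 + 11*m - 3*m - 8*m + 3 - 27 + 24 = -147*c^2 - 28*c*m^2 - 147*c + m*(84*c^2 + 133*c)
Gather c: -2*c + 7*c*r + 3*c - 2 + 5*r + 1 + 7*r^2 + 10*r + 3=c*(7*r + 1) + 7*r^2 + 15*r + 2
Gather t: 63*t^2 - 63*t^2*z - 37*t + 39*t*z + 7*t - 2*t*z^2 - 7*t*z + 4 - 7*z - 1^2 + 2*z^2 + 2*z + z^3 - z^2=t^2*(63 - 63*z) + t*(-2*z^2 + 32*z - 30) + z^3 + z^2 - 5*z + 3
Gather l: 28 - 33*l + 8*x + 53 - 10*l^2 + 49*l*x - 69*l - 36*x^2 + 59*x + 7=-10*l^2 + l*(49*x - 102) - 36*x^2 + 67*x + 88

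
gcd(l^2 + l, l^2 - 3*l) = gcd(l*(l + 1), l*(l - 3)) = l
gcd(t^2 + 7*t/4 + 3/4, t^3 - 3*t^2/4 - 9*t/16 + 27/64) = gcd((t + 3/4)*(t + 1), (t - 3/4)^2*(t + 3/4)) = t + 3/4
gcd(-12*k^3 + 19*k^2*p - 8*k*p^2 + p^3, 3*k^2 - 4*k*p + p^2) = 3*k^2 - 4*k*p + p^2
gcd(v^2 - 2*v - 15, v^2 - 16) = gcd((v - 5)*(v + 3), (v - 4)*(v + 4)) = 1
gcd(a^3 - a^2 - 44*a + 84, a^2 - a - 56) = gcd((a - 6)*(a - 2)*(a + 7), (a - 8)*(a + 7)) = a + 7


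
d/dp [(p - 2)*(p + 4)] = 2*p + 2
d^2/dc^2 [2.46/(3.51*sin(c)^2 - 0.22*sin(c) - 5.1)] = (121.229784*sin(c)^4 - 5.698836*sin(c)^3 - 5.57977200000002*sin(c)^2 + 8.637552*sin(c) - 88.311048)/(-3.51*sin(c)^2 + 0.22*sin(c) + 5.1)^3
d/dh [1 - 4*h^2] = -8*h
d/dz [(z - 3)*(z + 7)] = 2*z + 4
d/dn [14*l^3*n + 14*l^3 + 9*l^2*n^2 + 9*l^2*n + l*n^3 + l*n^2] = l*(14*l^2 + 18*l*n + 9*l + 3*n^2 + 2*n)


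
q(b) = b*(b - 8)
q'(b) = 2*b - 8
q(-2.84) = 30.79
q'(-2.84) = -13.68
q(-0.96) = 8.60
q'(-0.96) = -9.92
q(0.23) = -1.79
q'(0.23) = -7.54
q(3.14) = -15.26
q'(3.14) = -1.72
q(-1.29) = 11.98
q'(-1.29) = -10.58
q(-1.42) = 13.38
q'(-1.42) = -10.84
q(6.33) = -10.57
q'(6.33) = 4.66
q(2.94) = -14.88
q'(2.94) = -2.12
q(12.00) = 48.00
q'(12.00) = 16.00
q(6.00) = -12.00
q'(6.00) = 4.00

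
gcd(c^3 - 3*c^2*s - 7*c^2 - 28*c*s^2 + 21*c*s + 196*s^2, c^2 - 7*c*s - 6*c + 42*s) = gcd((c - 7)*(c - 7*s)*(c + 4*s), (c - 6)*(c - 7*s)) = -c + 7*s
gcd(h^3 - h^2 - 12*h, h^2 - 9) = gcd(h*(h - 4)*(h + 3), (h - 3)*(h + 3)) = h + 3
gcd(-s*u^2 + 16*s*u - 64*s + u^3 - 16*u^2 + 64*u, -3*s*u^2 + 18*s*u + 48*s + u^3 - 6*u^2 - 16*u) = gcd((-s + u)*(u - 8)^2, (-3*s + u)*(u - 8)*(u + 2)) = u - 8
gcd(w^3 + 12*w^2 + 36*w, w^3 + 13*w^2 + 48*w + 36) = w^2 + 12*w + 36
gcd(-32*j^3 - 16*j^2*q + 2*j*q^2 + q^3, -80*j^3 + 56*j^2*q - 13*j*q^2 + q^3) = -4*j + q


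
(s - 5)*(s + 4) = s^2 - s - 20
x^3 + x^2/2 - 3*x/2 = x*(x - 1)*(x + 3/2)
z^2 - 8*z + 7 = (z - 7)*(z - 1)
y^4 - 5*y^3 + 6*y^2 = y^2*(y - 3)*(y - 2)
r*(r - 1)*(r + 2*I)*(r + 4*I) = r^4 - r^3 + 6*I*r^3 - 8*r^2 - 6*I*r^2 + 8*r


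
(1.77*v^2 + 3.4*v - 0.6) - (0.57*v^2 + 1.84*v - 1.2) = 1.2*v^2 + 1.56*v + 0.6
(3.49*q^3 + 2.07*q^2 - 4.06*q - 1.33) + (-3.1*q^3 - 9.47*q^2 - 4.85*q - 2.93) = 0.39*q^3 - 7.4*q^2 - 8.91*q - 4.26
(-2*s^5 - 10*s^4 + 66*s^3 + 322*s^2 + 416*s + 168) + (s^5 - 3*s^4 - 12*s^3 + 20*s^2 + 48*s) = -s^5 - 13*s^4 + 54*s^3 + 342*s^2 + 464*s + 168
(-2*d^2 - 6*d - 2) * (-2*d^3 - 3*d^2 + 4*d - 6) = 4*d^5 + 18*d^4 + 14*d^3 - 6*d^2 + 28*d + 12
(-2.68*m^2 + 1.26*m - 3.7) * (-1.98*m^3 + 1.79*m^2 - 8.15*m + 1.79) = 5.3064*m^5 - 7.292*m^4 + 31.4234*m^3 - 21.6892*m^2 + 32.4104*m - 6.623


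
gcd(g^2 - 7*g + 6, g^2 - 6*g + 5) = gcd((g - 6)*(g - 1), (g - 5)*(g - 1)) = g - 1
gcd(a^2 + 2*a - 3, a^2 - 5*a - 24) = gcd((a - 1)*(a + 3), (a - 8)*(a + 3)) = a + 3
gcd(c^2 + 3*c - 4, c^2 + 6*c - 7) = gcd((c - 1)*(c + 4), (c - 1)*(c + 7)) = c - 1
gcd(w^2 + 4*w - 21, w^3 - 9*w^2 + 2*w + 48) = w - 3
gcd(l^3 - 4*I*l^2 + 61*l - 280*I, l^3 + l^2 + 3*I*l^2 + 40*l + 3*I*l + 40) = l^2 + 3*I*l + 40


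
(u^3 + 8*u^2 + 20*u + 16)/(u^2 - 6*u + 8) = (u^3 + 8*u^2 + 20*u + 16)/(u^2 - 6*u + 8)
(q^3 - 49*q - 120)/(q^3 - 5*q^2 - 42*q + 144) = (q^2 + 8*q + 15)/(q^2 + 3*q - 18)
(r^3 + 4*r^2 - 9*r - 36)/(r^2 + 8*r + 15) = (r^2 + r - 12)/(r + 5)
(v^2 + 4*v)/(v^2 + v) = (v + 4)/(v + 1)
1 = 1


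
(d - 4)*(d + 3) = d^2 - d - 12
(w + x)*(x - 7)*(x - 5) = w*x^2 - 12*w*x + 35*w + x^3 - 12*x^2 + 35*x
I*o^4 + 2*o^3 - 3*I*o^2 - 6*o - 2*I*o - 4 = (o - 2)*(o + 1)*(o - 2*I)*(I*o + I)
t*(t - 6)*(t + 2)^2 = t^4 - 2*t^3 - 20*t^2 - 24*t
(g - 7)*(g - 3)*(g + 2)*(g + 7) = g^4 - g^3 - 55*g^2 + 49*g + 294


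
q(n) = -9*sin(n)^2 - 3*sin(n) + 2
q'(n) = -18*sin(n)*cos(n) - 3*cos(n)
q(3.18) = 2.10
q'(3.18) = 2.31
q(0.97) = -6.60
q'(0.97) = -10.09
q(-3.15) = 1.97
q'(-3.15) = 3.15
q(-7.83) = -4.00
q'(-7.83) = 0.36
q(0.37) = -0.26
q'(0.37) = -8.87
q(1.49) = -9.93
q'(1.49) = -1.69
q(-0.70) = 0.20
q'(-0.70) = 6.57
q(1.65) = -9.93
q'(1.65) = 1.66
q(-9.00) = 1.71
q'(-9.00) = -4.03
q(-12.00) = -2.20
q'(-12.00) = -10.68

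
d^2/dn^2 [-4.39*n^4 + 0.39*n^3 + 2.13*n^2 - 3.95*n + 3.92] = -52.68*n^2 + 2.34*n + 4.26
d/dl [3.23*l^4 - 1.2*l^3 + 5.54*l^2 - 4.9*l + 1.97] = 12.92*l^3 - 3.6*l^2 + 11.08*l - 4.9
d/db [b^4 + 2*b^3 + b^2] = 2*b*(2*b^2 + 3*b + 1)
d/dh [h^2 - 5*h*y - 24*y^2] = 2*h - 5*y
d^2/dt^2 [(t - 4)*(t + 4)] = 2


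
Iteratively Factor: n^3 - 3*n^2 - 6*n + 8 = (n - 1)*(n^2 - 2*n - 8) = (n - 1)*(n + 2)*(n - 4)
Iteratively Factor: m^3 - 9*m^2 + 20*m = (m)*(m^2 - 9*m + 20) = m*(m - 4)*(m - 5)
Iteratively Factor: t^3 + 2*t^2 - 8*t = (t - 2)*(t^2 + 4*t) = t*(t - 2)*(t + 4)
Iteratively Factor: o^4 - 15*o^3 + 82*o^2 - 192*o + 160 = (o - 2)*(o^3 - 13*o^2 + 56*o - 80) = (o - 4)*(o - 2)*(o^2 - 9*o + 20) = (o - 5)*(o - 4)*(o - 2)*(o - 4)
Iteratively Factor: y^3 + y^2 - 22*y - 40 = (y - 5)*(y^2 + 6*y + 8) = (y - 5)*(y + 2)*(y + 4)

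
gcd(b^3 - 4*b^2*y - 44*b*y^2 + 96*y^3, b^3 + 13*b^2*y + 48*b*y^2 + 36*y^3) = b + 6*y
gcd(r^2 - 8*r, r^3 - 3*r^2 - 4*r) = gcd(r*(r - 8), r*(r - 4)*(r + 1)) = r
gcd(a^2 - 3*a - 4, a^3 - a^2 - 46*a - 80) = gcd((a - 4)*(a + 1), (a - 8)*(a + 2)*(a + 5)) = 1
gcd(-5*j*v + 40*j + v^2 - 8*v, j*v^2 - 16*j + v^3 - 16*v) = 1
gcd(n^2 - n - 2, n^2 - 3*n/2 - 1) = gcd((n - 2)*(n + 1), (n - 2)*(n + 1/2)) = n - 2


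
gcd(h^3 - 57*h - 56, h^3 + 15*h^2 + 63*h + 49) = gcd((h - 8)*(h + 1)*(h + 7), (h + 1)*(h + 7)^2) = h^2 + 8*h + 7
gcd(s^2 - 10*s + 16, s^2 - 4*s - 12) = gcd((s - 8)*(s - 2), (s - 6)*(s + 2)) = 1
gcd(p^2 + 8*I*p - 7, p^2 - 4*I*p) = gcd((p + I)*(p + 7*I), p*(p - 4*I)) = 1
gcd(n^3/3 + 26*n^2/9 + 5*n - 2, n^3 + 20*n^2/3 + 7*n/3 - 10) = n + 6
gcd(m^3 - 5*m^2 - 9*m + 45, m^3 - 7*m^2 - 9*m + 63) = m^2 - 9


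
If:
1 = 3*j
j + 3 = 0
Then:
No Solution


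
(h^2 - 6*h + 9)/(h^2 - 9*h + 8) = (h^2 - 6*h + 9)/(h^2 - 9*h + 8)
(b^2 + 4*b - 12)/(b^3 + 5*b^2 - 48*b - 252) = (b - 2)/(b^2 - b - 42)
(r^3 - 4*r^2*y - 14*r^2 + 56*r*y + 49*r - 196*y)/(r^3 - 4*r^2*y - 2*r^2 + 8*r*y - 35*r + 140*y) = (r - 7)/(r + 5)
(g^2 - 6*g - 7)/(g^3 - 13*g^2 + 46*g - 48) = (g^2 - 6*g - 7)/(g^3 - 13*g^2 + 46*g - 48)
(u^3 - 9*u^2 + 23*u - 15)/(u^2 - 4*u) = (u^3 - 9*u^2 + 23*u - 15)/(u*(u - 4))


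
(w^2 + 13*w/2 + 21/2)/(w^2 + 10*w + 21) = (w + 7/2)/(w + 7)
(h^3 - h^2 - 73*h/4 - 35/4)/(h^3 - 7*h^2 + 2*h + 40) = (h^2 + 4*h + 7/4)/(h^2 - 2*h - 8)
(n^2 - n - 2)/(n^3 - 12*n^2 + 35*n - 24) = (n^2 - n - 2)/(n^3 - 12*n^2 + 35*n - 24)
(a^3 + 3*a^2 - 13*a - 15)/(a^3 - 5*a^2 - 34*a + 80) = (a^2 - 2*a - 3)/(a^2 - 10*a + 16)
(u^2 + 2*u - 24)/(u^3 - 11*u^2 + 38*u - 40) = (u + 6)/(u^2 - 7*u + 10)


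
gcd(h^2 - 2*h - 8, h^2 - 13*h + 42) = 1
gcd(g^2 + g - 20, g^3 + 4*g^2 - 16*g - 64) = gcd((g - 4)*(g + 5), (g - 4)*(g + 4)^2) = g - 4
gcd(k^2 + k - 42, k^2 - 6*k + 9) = 1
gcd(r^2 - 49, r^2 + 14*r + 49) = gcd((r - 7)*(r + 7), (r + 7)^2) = r + 7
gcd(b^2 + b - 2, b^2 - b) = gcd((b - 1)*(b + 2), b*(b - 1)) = b - 1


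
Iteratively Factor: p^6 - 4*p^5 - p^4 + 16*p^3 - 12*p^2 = (p)*(p^5 - 4*p^4 - p^3 + 16*p^2 - 12*p) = p*(p + 2)*(p^4 - 6*p^3 + 11*p^2 - 6*p) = p*(p - 3)*(p + 2)*(p^3 - 3*p^2 + 2*p) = p^2*(p - 3)*(p + 2)*(p^2 - 3*p + 2) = p^2*(p - 3)*(p - 1)*(p + 2)*(p - 2)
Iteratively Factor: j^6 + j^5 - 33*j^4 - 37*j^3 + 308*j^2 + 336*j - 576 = (j + 4)*(j^5 - 3*j^4 - 21*j^3 + 47*j^2 + 120*j - 144) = (j + 3)*(j + 4)*(j^4 - 6*j^3 - 3*j^2 + 56*j - 48) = (j - 4)*(j + 3)*(j + 4)*(j^3 - 2*j^2 - 11*j + 12) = (j - 4)^2*(j + 3)*(j + 4)*(j^2 + 2*j - 3) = (j - 4)^2*(j + 3)^2*(j + 4)*(j - 1)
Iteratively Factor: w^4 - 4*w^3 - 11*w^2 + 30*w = (w + 3)*(w^3 - 7*w^2 + 10*w) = (w - 2)*(w + 3)*(w^2 - 5*w) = w*(w - 2)*(w + 3)*(w - 5)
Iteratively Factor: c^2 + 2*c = (c)*(c + 2)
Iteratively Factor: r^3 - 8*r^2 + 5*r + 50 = (r + 2)*(r^2 - 10*r + 25) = (r - 5)*(r + 2)*(r - 5)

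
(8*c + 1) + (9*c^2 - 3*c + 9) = 9*c^2 + 5*c + 10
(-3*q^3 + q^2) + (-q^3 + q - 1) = -4*q^3 + q^2 + q - 1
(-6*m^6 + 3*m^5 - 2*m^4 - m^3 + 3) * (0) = 0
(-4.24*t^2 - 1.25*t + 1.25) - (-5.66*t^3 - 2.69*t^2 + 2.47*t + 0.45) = 5.66*t^3 - 1.55*t^2 - 3.72*t + 0.8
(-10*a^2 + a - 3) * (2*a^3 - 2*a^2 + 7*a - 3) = -20*a^5 + 22*a^4 - 78*a^3 + 43*a^2 - 24*a + 9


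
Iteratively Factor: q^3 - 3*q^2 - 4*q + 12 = (q + 2)*(q^2 - 5*q + 6) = (q - 2)*(q + 2)*(q - 3)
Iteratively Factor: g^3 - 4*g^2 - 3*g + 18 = (g + 2)*(g^2 - 6*g + 9) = (g - 3)*(g + 2)*(g - 3)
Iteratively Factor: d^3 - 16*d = (d + 4)*(d^2 - 4*d) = d*(d + 4)*(d - 4)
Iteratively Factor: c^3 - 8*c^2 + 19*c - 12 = (c - 1)*(c^2 - 7*c + 12) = (c - 3)*(c - 1)*(c - 4)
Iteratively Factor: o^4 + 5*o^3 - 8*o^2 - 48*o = (o + 4)*(o^3 + o^2 - 12*o) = o*(o + 4)*(o^2 + o - 12) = o*(o - 3)*(o + 4)*(o + 4)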